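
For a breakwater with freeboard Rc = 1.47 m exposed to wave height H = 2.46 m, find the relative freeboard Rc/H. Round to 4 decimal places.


Relative freeboard = Rc / H
= 1.47 / 2.46
= 0.5976

0.5976


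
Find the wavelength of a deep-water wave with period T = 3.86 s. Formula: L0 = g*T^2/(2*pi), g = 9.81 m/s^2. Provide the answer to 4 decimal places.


L0 = g * T^2 / (2 * pi)
L0 = 9.81 * 3.86^2 / (2 * pi)
L0 = 9.81 * 14.8996 / 6.28319
L0 = 146.1651 / 6.28319
L0 = 23.2629 m

23.2629


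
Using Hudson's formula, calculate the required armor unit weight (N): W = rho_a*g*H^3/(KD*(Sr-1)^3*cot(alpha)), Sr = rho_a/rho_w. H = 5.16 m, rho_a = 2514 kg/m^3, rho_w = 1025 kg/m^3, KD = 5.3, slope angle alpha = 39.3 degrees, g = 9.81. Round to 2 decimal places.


Sr = rho_a / rho_w = 2514 / 1025 = 2.452683
(Sr - 1) = 1.452683
(Sr - 1)^3 = 3.065579
cot(39.3) = 1 / tan(39.3) = 1 / 0.818491 = 1.221761
Numerator = 2514 * 9.81 * 5.16^3 = 3388311.9355
Denominator = 5.3 * 3.065579 * 1.221761 = 19.850649
W = 3388311.9355 / 19.850649
W = 170690.23 N

170690.23


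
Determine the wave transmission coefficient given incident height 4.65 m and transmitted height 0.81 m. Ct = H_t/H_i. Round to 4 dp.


Ct = H_t / H_i
Ct = 0.81 / 4.65
Ct = 0.1742

0.1742


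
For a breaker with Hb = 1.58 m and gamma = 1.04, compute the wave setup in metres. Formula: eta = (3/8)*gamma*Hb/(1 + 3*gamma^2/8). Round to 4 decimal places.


eta = (3/8) * gamma * Hb / (1 + 3*gamma^2/8)
Numerator = (3/8) * 1.04 * 1.58 = 0.616200
Denominator = 1 + 3*1.04^2/8 = 1 + 0.405600 = 1.405600
eta = 0.616200 / 1.405600
eta = 0.4384 m

0.4384


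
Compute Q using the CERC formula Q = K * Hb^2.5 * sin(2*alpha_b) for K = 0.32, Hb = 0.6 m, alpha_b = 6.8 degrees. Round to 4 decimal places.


Q = K * Hb^2.5 * sin(2 * alpha_b)
Hb^2.5 = 0.6^2.5 = 0.278855
sin(2 * 6.8) = sin(13.6) = 0.235142
Q = 0.32 * 0.278855 * 0.235142
Q = 0.0210 m^3/s

0.0210


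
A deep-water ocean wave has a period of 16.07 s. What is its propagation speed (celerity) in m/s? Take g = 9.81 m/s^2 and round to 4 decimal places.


We use the deep-water celerity formula:
C = g * T / (2 * pi)
C = 9.81 * 16.07 / (2 * 3.14159...)
C = 157.646700 / 6.283185
C = 25.0903 m/s

25.0903


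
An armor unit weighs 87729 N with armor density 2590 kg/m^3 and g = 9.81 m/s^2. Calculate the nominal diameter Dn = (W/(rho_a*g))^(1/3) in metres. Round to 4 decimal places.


V = W / (rho_a * g)
V = 87729 / (2590 * 9.81)
V = 87729 / 25407.90
V = 3.452824 m^3
Dn = V^(1/3) = 3.452824^(1/3)
Dn = 1.5114 m

1.5114


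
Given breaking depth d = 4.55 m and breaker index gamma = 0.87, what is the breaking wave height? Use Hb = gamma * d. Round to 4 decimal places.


Hb = gamma * d
Hb = 0.87 * 4.55
Hb = 3.9585 m

3.9585


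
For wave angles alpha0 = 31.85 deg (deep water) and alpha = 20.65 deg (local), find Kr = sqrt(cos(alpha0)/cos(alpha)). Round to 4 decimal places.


Kr = sqrt(cos(alpha0) / cos(alpha))
cos(31.85) = 0.849433
cos(20.65) = 0.935752
Kr = sqrt(0.849433 / 0.935752)
Kr = sqrt(0.907754)
Kr = 0.9528

0.9528


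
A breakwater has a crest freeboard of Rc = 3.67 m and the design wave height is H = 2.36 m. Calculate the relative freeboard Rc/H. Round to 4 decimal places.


Relative freeboard = Rc / H
= 3.67 / 2.36
= 1.5551

1.5551


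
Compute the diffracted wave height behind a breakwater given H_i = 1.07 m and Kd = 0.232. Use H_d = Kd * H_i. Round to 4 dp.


H_d = Kd * H_i
H_d = 0.232 * 1.07
H_d = 0.2482 m

0.2482


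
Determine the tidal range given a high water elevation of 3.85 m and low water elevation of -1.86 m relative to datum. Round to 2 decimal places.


Tidal range = High water - Low water
Tidal range = 3.85 - (-1.86)
Tidal range = 5.71 m

5.71


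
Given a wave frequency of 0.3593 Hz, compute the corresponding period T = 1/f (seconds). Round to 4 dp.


T = 1 / f
T = 1 / 0.3593
T = 2.7832 s

2.7832


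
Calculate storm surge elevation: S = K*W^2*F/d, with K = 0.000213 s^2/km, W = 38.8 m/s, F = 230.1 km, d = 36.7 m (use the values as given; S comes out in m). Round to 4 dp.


S = K * W^2 * F / d
W^2 = 38.8^2 = 1505.44
S = 0.000213 * 1505.44 * 230.1 / 36.7
Numerator = 0.000213 * 1505.44 * 230.1 = 73.783571
S = 73.783571 / 36.7 = 2.0105 m

2.0105


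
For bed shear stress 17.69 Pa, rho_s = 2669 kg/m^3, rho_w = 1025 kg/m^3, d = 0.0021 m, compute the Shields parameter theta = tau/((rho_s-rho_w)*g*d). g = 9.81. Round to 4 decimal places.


theta = tau / ((rho_s - rho_w) * g * d)
rho_s - rho_w = 2669 - 1025 = 1644
Denominator = 1644 * 9.81 * 0.0021 = 33.868044
theta = 17.69 / 33.868044
theta = 0.5223

0.5223


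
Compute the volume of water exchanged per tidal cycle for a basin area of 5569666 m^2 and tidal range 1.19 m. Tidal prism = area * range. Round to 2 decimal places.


Tidal prism = Area * Tidal range
P = 5569666 * 1.19
P = 6627902.54 m^3

6627902.54


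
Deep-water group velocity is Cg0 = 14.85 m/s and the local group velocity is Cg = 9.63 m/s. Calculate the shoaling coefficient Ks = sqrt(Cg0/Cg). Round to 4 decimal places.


Ks = sqrt(Cg0 / Cg)
Ks = sqrt(14.85 / 9.63)
Ks = sqrt(1.5421)
Ks = 1.2418

1.2418


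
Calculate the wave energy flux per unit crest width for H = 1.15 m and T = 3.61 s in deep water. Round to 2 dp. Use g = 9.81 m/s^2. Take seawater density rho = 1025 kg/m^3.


P = rho * g^2 * H^2 * T / (32 * pi)
P = 1025 * 9.81^2 * 1.15^2 * 3.61 / (32 * pi)
P = 1025 * 96.2361 * 1.3225 * 3.61 / 100.53096
P = 4684.52 W/m

4684.52


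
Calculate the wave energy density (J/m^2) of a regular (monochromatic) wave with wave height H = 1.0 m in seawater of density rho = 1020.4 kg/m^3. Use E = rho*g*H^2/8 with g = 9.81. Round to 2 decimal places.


E = (1/8) * rho * g * H^2
E = (1/8) * 1020.4 * 9.81 * 1.0^2
E = 0.125 * 1020.4 * 9.81 * 1.0000
E = 1251.27 J/m^2

1251.27


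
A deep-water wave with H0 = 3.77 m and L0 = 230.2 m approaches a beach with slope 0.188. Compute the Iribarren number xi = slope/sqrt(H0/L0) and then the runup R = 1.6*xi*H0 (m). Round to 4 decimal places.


xi = slope / sqrt(H0/L0)
H0/L0 = 3.77/230.2 = 0.016377
sqrt(0.016377) = 0.127973
xi = 0.188 / 0.127973 = 1.469061
R = 1.6 * xi * H0 = 1.6 * 1.469061 * 3.77
R = 8.8614 m

8.8614


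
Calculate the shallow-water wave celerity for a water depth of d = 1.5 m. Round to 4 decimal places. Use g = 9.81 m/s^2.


Using the shallow-water approximation:
C = sqrt(g * d) = sqrt(9.81 * 1.5)
C = sqrt(14.7150)
C = 3.8360 m/s

3.8360


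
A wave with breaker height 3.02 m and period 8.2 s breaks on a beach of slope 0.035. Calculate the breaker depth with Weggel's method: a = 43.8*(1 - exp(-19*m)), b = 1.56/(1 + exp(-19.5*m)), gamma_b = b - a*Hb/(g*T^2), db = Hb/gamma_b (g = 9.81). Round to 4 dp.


a = 43.8 * (1 - exp(-19 * m))
exp(-19 * 0.035) = exp(-0.6650) = 0.514274
a = 43.8 * (1 - 0.514274) = 21.274819
b = 1.56 / (1 + exp(-19.5 * m))
exp(-19.5 * 0.035) = exp(-0.6825) = 0.505352
b = 1.56 / (1 + 0.505352) = 1.036302
Hb / (g * T^2) = 3.02 / (9.81 * 8.2^2) = 3.02 / 659.6244 = 0.00457836
gamma_b = b - a * Hb/(g*T^2) = 1.036302 - 21.274819 * 0.00457836 = 0.938899
db = Hb / gamma_b = 3.02 / 0.938899
db = 3.2165 m

3.2165


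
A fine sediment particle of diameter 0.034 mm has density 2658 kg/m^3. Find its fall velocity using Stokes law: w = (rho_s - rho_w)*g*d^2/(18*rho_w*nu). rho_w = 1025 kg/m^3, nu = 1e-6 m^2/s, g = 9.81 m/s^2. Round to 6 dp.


w = (rho_s - rho_w) * g * d^2 / (18 * rho_w * nu)
d = 0.034 mm = 0.000034 m
rho_s - rho_w = 2658 - 1025 = 1633
Numerator = 1633 * 9.81 * (0.000034)^2 = 0.000018518808
Denominator = 18 * 1025 * 1e-6 = 0.018450
w = 0.001004 m/s

0.001004


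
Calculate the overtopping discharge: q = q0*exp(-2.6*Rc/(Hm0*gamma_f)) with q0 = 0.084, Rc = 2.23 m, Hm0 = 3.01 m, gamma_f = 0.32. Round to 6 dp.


q = q0 * exp(-2.6 * Rc / (Hm0 * gamma_f))
Exponent = -2.6 * 2.23 / (3.01 * 0.32)
= -2.6 * 2.23 / 0.9632
= -6.019518
exp(-6.019518) = 0.002431
q = 0.084 * 0.002431
q = 0.000204 m^3/s/m

0.000204


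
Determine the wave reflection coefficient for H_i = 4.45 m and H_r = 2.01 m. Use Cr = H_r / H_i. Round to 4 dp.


Cr = H_r / H_i
Cr = 2.01 / 4.45
Cr = 0.4517

0.4517


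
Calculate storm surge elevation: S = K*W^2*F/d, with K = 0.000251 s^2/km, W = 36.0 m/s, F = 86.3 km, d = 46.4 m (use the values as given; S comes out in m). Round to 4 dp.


S = K * W^2 * F / d
W^2 = 36.0^2 = 1296.00
S = 0.000251 * 1296.00 * 86.3 / 46.4
Numerator = 0.000251 * 1296.00 * 86.3 = 28.073045
S = 28.073045 / 46.4 = 0.6050 m

0.6050


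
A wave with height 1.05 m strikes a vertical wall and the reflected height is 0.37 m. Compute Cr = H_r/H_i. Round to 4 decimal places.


Cr = H_r / H_i
Cr = 0.37 / 1.05
Cr = 0.3524

0.3524


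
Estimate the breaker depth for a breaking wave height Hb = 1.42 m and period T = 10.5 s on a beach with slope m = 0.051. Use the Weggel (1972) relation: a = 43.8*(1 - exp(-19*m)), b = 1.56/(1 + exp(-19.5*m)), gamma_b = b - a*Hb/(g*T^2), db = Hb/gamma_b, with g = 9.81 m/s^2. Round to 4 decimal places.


a = 43.8 * (1 - exp(-19 * m))
exp(-19 * 0.051) = exp(-0.9690) = 0.379462
a = 43.8 * (1 - 0.379462) = 27.179551
b = 1.56 / (1 + exp(-19.5 * m))
exp(-19.5 * 0.051) = exp(-0.9945) = 0.369908
b = 1.56 / (1 + 0.369908) = 1.138762
Hb / (g * T^2) = 1.42 / (9.81 * 10.5^2) = 1.42 / 1081.5525 = 0.00131293
gamma_b = b - a * Hb/(g*T^2) = 1.138762 - 27.179551 * 0.00131293 = 1.103078
db = Hb / gamma_b = 1.42 / 1.103078
db = 1.2873 m

1.2873


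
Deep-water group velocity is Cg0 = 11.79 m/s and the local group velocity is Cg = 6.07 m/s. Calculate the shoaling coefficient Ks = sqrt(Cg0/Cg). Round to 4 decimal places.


Ks = sqrt(Cg0 / Cg)
Ks = sqrt(11.79 / 6.07)
Ks = sqrt(1.9423)
Ks = 1.3937

1.3937


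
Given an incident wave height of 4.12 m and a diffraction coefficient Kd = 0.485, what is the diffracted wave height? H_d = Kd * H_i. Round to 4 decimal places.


H_d = Kd * H_i
H_d = 0.485 * 4.12
H_d = 1.9982 m

1.9982


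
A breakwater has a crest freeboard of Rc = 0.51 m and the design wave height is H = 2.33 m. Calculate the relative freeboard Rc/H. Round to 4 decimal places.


Relative freeboard = Rc / H
= 0.51 / 2.33
= 0.2189

0.2189


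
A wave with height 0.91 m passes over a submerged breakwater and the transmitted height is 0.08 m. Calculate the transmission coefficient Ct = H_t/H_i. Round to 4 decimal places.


Ct = H_t / H_i
Ct = 0.08 / 0.91
Ct = 0.0879

0.0879


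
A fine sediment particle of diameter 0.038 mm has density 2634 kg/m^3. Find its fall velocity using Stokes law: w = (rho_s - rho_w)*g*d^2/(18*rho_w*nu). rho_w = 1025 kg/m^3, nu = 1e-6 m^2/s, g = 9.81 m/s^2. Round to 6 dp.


w = (rho_s - rho_w) * g * d^2 / (18 * rho_w * nu)
d = 0.038 mm = 0.000038 m
rho_s - rho_w = 2634 - 1025 = 1609
Numerator = 1609 * 9.81 * (0.000038)^2 = 0.000022792515
Denominator = 18 * 1025 * 1e-6 = 0.018450
w = 0.001235 m/s

0.001235


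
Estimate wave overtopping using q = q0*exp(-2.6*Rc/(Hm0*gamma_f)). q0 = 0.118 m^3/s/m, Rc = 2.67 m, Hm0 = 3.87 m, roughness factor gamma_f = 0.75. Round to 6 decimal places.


q = q0 * exp(-2.6 * Rc / (Hm0 * gamma_f))
Exponent = -2.6 * 2.67 / (3.87 * 0.75)
= -2.6 * 2.67 / 2.9025
= -2.391731
exp(-2.391731) = 0.091471
q = 0.118 * 0.091471
q = 0.010794 m^3/s/m

0.010794


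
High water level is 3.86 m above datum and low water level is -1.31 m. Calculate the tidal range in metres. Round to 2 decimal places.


Tidal range = High water - Low water
Tidal range = 3.86 - (-1.31)
Tidal range = 5.17 m

5.17


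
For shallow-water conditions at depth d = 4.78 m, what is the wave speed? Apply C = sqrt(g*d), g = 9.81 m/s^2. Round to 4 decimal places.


Using the shallow-water approximation:
C = sqrt(g * d) = sqrt(9.81 * 4.78)
C = sqrt(46.8918)
C = 6.8478 m/s

6.8478


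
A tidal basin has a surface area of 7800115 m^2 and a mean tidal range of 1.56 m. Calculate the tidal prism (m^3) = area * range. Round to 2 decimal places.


Tidal prism = Area * Tidal range
P = 7800115 * 1.56
P = 12168179.40 m^3

12168179.40


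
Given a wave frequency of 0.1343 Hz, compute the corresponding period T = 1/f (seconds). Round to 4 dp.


T = 1 / f
T = 1 / 0.1343
T = 7.4460 s

7.4460


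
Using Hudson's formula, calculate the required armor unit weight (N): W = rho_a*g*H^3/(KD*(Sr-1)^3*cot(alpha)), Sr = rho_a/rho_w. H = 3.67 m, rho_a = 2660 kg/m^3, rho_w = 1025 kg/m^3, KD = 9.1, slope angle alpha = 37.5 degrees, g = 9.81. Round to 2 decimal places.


Sr = rho_a / rho_w = 2660 / 1025 = 2.595122
(Sr - 1) = 1.595122
(Sr - 1)^3 = 4.058651
cot(37.5) = 1 / tan(37.5) = 1 / 0.767327 = 1.303225
Numerator = 2660 * 9.81 * 3.67^3 = 1289878.5976
Denominator = 9.1 * 4.058651 * 1.303225 = 48.132963
W = 1289878.5976 / 48.132963
W = 26798.24 N

26798.24


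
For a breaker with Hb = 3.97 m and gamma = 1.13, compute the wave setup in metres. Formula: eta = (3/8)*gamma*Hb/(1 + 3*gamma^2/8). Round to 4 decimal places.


eta = (3/8) * gamma * Hb / (1 + 3*gamma^2/8)
Numerator = (3/8) * 1.13 * 3.97 = 1.682287
Denominator = 1 + 3*1.13^2/8 = 1 + 0.478838 = 1.478838
eta = 1.682287 / 1.478838
eta = 1.1376 m

1.1376


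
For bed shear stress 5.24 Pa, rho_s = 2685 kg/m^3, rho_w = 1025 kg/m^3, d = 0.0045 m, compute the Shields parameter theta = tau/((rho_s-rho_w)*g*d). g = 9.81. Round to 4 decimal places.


theta = tau / ((rho_s - rho_w) * g * d)
rho_s - rho_w = 2685 - 1025 = 1660
Denominator = 1660 * 9.81 * 0.0045 = 73.280700
theta = 5.24 / 73.280700
theta = 0.0715

0.0715


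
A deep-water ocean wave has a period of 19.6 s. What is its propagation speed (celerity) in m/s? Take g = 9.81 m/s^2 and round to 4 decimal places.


We use the deep-water celerity formula:
C = g * T / (2 * pi)
C = 9.81 * 19.6 / (2 * 3.14159...)
C = 192.276000 / 6.283185
C = 30.6017 m/s

30.6017


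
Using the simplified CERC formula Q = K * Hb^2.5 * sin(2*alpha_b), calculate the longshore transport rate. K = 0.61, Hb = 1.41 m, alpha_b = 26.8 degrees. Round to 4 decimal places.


Q = K * Hb^2.5 * sin(2 * alpha_b)
Hb^2.5 = 1.41^2.5 = 2.360738
sin(2 * 26.8) = sin(53.6) = 0.804894
Q = 0.61 * 2.360738 * 0.804894
Q = 1.1591 m^3/s

1.1591


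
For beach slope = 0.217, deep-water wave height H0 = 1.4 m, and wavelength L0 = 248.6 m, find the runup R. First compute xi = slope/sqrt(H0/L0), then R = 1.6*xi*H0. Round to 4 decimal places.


xi = slope / sqrt(H0/L0)
H0/L0 = 1.4/248.6 = 0.005632
sqrt(0.005632) = 0.075044
xi = 0.217 / 0.075044 = 2.891654
R = 1.6 * xi * H0 = 1.6 * 2.891654 * 1.4
R = 6.4773 m

6.4773


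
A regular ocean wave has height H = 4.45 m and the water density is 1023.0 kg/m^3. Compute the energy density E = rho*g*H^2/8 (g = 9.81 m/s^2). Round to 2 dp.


E = (1/8) * rho * g * H^2
E = (1/8) * 1023.0 * 9.81 * 4.45^2
E = 0.125 * 1023.0 * 9.81 * 19.8025
E = 24841.32 J/m^2

24841.32


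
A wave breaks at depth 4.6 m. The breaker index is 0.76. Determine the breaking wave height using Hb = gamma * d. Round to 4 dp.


Hb = gamma * d
Hb = 0.76 * 4.6
Hb = 3.4960 m

3.4960


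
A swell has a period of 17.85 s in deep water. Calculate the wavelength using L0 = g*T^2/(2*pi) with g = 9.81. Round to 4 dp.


L0 = g * T^2 / (2 * pi)
L0 = 9.81 * 17.85^2 / (2 * pi)
L0 = 9.81 * 318.6225 / 6.28319
L0 = 3125.6867 / 6.28319
L0 = 497.4685 m

497.4685


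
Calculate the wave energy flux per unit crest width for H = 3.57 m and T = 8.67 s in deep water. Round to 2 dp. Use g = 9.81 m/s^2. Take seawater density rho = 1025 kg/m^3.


P = rho * g^2 * H^2 * T / (32 * pi)
P = 1025 * 9.81^2 * 3.57^2 * 8.67 / (32 * pi)
P = 1025 * 96.2361 * 12.7449 * 8.67 / 100.53096
P = 108422.04 W/m

108422.04


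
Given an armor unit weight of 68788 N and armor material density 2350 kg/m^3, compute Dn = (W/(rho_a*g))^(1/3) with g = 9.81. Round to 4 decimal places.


V = W / (rho_a * g)
V = 68788 / (2350 * 9.81)
V = 68788 / 23053.50
V = 2.983842 m^3
Dn = V^(1/3) = 2.983842^(1/3)
Dn = 1.4397 m

1.4397


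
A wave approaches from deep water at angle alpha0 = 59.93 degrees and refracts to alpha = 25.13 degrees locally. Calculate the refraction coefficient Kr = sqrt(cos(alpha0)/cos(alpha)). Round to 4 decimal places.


Kr = sqrt(cos(alpha0) / cos(alpha))
cos(59.93) = 0.501058
cos(25.13) = 0.905347
Kr = sqrt(0.501058 / 0.905347)
Kr = sqrt(0.553443)
Kr = 0.7439

0.7439


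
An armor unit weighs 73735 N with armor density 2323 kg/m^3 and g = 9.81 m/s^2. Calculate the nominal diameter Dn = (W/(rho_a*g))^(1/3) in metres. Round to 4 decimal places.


V = W / (rho_a * g)
V = 73735 / (2323 * 9.81)
V = 73735 / 22788.63
V = 3.235605 m^3
Dn = V^(1/3) = 3.235605^(1/3)
Dn = 1.4791 m

1.4791


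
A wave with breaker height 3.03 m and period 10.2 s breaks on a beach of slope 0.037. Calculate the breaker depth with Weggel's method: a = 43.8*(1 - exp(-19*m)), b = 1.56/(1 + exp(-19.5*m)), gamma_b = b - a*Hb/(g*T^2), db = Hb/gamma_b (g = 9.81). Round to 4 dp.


a = 43.8 * (1 - exp(-19 * m))
exp(-19 * 0.037) = exp(-0.7030) = 0.495098
a = 43.8 * (1 - 0.495098) = 22.114717
b = 1.56 / (1 + exp(-19.5 * m))
exp(-19.5 * 0.037) = exp(-0.7215) = 0.486023
b = 1.56 / (1 + 0.486023) = 1.049782
Hb / (g * T^2) = 3.03 / (9.81 * 10.2^2) = 3.03 / 1020.6324 = 0.00296875
gamma_b = b - a * Hb/(g*T^2) = 1.049782 - 22.114717 * 0.00296875 = 0.984129
db = Hb / gamma_b = 3.03 / 0.984129
db = 3.0789 m

3.0789


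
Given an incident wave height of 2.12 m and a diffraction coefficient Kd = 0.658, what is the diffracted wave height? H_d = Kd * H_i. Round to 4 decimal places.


H_d = Kd * H_i
H_d = 0.658 * 2.12
H_d = 1.3950 m

1.3950


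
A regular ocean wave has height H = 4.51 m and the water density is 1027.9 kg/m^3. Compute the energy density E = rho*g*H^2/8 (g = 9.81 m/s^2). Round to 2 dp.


E = (1/8) * rho * g * H^2
E = (1/8) * 1027.9 * 9.81 * 4.51^2
E = 0.125 * 1027.9 * 9.81 * 20.3401
E = 25637.93 J/m^2

25637.93


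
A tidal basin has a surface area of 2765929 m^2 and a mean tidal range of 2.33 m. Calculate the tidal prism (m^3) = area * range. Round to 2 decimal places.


Tidal prism = Area * Tidal range
P = 2765929 * 2.33
P = 6444614.57 m^3

6444614.57


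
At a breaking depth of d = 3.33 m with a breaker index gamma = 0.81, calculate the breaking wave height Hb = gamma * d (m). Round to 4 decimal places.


Hb = gamma * d
Hb = 0.81 * 3.33
Hb = 2.6973 m

2.6973


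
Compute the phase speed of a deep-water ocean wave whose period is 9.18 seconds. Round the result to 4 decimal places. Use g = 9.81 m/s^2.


We use the deep-water celerity formula:
C = g * T / (2 * pi)
C = 9.81 * 9.18 / (2 * 3.14159...)
C = 90.055800 / 6.283185
C = 14.3328 m/s

14.3328


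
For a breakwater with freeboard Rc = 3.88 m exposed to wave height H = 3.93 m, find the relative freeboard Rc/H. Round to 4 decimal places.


Relative freeboard = Rc / H
= 3.88 / 3.93
= 0.9873

0.9873


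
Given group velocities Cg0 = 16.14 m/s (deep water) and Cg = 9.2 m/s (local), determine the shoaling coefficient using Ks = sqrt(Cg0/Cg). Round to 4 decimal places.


Ks = sqrt(Cg0 / Cg)
Ks = sqrt(16.14 / 9.2)
Ks = sqrt(1.7543)
Ks = 1.3245

1.3245


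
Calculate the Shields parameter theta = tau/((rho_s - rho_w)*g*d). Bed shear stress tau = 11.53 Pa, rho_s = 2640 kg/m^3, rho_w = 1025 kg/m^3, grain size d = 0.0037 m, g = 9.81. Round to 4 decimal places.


theta = tau / ((rho_s - rho_w) * g * d)
rho_s - rho_w = 2640 - 1025 = 1615
Denominator = 1615 * 9.81 * 0.0037 = 58.619655
theta = 11.53 / 58.619655
theta = 0.1967

0.1967


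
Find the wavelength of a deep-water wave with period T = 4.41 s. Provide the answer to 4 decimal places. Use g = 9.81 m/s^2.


L0 = g * T^2 / (2 * pi)
L0 = 9.81 * 4.41^2 / (2 * pi)
L0 = 9.81 * 19.4481 / 6.28319
L0 = 190.7859 / 6.28319
L0 = 30.3645 m

30.3645


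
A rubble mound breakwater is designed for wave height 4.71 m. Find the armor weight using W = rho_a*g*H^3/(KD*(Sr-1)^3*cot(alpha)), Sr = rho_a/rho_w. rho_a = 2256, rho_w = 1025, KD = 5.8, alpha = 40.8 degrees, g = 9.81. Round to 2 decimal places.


Sr = rho_a / rho_w = 2256 / 1025 = 2.200976
(Sr - 1) = 1.200976
(Sr - 1)^3 = 1.732218
cot(40.8) = 1 / tan(40.8) = 1 / 0.863177 = 1.158511
Numerator = 2256 * 9.81 * 4.71^3 = 2312441.8689
Denominator = 5.8 * 1.732218 * 1.158511 = 11.639405
W = 2312441.8689 / 11.639405
W = 198673.55 N

198673.55


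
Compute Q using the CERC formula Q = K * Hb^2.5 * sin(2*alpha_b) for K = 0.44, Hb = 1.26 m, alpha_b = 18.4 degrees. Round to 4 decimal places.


Q = K * Hb^2.5 * sin(2 * alpha_b)
Hb^2.5 = 1.26^2.5 = 1.782077
sin(2 * 18.4) = sin(36.8) = 0.599024
Q = 0.44 * 1.782077 * 0.599024
Q = 0.4697 m^3/s

0.4697


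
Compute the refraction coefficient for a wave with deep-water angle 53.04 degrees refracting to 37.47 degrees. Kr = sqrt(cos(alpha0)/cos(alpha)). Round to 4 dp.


Kr = sqrt(cos(alpha0) / cos(alpha))
cos(53.04) = 0.601257
cos(37.47) = 0.793672
Kr = sqrt(0.601257 / 0.793672)
Kr = sqrt(0.757564)
Kr = 0.8704

0.8704


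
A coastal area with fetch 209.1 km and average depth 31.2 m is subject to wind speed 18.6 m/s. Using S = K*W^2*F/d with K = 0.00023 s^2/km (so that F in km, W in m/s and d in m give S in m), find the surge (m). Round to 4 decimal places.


S = K * W^2 * F / d
W^2 = 18.6^2 = 345.96
S = 0.00023 * 345.96 * 209.1 / 31.2
Numerator = 0.00023 * 345.96 * 209.1 = 16.638254
S = 16.638254 / 31.2 = 0.5333 m

0.5333


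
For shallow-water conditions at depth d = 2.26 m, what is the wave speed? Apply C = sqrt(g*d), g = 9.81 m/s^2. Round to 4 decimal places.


Using the shallow-water approximation:
C = sqrt(g * d) = sqrt(9.81 * 2.26)
C = sqrt(22.1706)
C = 4.7086 m/s

4.7086


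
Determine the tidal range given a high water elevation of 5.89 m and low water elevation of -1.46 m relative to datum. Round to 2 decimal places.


Tidal range = High water - Low water
Tidal range = 5.89 - (-1.46)
Tidal range = 7.35 m

7.35


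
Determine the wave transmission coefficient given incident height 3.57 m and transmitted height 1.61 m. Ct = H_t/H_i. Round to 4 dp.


Ct = H_t / H_i
Ct = 1.61 / 3.57
Ct = 0.4510

0.4510


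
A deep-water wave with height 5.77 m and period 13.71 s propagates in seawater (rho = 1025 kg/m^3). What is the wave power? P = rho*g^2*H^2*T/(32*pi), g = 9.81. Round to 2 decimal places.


P = rho * g^2 * H^2 * T / (32 * pi)
P = 1025 * 9.81^2 * 5.77^2 * 13.71 / (32 * pi)
P = 1025 * 96.2361 * 33.2929 * 13.71 / 100.53096
P = 447869.11 W/m

447869.11


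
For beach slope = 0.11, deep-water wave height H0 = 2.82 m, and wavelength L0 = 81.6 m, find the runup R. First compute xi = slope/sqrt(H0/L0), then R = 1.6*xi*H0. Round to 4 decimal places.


xi = slope / sqrt(H0/L0)
H0/L0 = 2.82/81.6 = 0.034559
sqrt(0.034559) = 0.185900
xi = 0.11 / 0.185900 = 0.591716
R = 1.6 * xi * H0 = 1.6 * 0.591716 * 2.82
R = 2.6698 m

2.6698


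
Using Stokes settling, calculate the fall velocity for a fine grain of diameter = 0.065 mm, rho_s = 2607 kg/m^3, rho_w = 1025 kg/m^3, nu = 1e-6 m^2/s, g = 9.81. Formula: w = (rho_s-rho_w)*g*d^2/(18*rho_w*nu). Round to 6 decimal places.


w = (rho_s - rho_w) * g * d^2 / (18 * rho_w * nu)
d = 0.065 mm = 0.000065 m
rho_s - rho_w = 2607 - 1025 = 1582
Numerator = 1582 * 9.81 * (0.000065)^2 = 0.000065569550
Denominator = 18 * 1025 * 1e-6 = 0.018450
w = 0.003554 m/s

0.003554


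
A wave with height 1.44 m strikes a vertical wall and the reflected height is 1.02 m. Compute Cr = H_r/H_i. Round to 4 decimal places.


Cr = H_r / H_i
Cr = 1.02 / 1.44
Cr = 0.7083

0.7083


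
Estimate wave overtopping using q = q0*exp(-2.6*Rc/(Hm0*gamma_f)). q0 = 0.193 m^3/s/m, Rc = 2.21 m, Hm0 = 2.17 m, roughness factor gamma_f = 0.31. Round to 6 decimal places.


q = q0 * exp(-2.6 * Rc / (Hm0 * gamma_f))
Exponent = -2.6 * 2.21 / (2.17 * 0.31)
= -2.6 * 2.21 / 0.6727
= -8.541698
exp(-8.541698) = 0.000195
q = 0.193 * 0.000195
q = 0.000038 m^3/s/m

0.000038


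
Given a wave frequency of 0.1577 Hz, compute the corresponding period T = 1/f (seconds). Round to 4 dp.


T = 1 / f
T = 1 / 0.1577
T = 6.3412 s

6.3412


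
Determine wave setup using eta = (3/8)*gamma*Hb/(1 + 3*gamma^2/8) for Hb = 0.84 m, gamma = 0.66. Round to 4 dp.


eta = (3/8) * gamma * Hb / (1 + 3*gamma^2/8)
Numerator = (3/8) * 0.66 * 0.84 = 0.207900
Denominator = 1 + 3*0.66^2/8 = 1 + 0.163350 = 1.163350
eta = 0.207900 / 1.163350
eta = 0.1787 m

0.1787


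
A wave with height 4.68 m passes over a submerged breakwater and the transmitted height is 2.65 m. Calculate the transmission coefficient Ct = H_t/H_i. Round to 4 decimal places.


Ct = H_t / H_i
Ct = 2.65 / 4.68
Ct = 0.5662

0.5662


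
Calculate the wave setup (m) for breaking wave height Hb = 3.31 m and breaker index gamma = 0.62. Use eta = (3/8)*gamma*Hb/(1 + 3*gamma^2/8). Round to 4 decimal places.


eta = (3/8) * gamma * Hb / (1 + 3*gamma^2/8)
Numerator = (3/8) * 0.62 * 3.31 = 0.769575
Denominator = 1 + 3*0.62^2/8 = 1 + 0.144150 = 1.144150
eta = 0.769575 / 1.144150
eta = 0.6726 m

0.6726


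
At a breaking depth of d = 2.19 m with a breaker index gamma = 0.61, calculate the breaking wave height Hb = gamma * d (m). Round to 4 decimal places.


Hb = gamma * d
Hb = 0.61 * 2.19
Hb = 1.3359 m

1.3359


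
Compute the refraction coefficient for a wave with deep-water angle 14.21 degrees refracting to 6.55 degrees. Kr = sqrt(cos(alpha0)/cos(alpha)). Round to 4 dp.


Kr = sqrt(cos(alpha0) / cos(alpha))
cos(14.21) = 0.969403
cos(6.55) = 0.993473
Kr = sqrt(0.969403 / 0.993473)
Kr = sqrt(0.975772)
Kr = 0.9878

0.9878


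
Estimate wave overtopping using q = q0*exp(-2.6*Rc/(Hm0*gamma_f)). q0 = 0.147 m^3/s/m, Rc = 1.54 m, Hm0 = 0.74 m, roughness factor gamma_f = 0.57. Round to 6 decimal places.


q = q0 * exp(-2.6 * Rc / (Hm0 * gamma_f))
Exponent = -2.6 * 1.54 / (0.74 * 0.57)
= -2.6 * 1.54 / 0.4218
= -9.492651
exp(-9.492651) = 0.000075
q = 0.147 * 0.000075
q = 0.000011 m^3/s/m

0.000011


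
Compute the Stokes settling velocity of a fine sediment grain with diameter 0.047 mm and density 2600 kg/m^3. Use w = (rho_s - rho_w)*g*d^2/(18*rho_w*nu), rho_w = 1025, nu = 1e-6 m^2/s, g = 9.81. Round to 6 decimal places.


w = (rho_s - rho_w) * g * d^2 / (18 * rho_w * nu)
d = 0.047 mm = 0.000047 m
rho_s - rho_w = 2600 - 1025 = 1575
Numerator = 1575 * 9.81 * (0.000047)^2 = 0.000034130707
Denominator = 18 * 1025 * 1e-6 = 0.018450
w = 0.001850 m/s

0.001850


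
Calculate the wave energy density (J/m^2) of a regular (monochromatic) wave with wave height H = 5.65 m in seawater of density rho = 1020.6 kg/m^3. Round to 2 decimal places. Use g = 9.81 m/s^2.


E = (1/8) * rho * g * H^2
E = (1/8) * 1020.6 * 9.81 * 5.65^2
E = 0.125 * 1020.6 * 9.81 * 31.9225
E = 39951.35 J/m^2

39951.35


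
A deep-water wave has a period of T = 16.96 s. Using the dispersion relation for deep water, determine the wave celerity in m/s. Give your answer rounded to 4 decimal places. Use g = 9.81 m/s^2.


We use the deep-water celerity formula:
C = g * T / (2 * pi)
C = 9.81 * 16.96 / (2 * 3.14159...)
C = 166.377600 / 6.283185
C = 26.4798 m/s

26.4798


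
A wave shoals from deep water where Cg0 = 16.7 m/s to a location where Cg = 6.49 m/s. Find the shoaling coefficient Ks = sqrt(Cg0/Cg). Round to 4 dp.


Ks = sqrt(Cg0 / Cg)
Ks = sqrt(16.7 / 6.49)
Ks = sqrt(2.5732)
Ks = 1.6041

1.6041


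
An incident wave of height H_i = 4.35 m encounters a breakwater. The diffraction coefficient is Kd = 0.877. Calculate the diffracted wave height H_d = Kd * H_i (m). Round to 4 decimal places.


H_d = Kd * H_i
H_d = 0.877 * 4.35
H_d = 3.8150 m

3.8150


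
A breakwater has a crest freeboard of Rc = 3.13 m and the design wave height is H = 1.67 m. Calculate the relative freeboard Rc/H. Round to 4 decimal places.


Relative freeboard = Rc / H
= 3.13 / 1.67
= 1.8743

1.8743


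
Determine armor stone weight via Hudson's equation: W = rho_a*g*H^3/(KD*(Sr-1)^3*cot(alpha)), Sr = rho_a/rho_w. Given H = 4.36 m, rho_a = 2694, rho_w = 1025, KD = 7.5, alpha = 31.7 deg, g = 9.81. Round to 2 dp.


Sr = rho_a / rho_w = 2694 / 1025 = 2.628293
(Sr - 1) = 1.628293
(Sr - 1)^3 = 4.317153
cot(31.7) = 1 / tan(31.7) = 1 / 0.617613 = 1.619138
Numerator = 2694 * 9.81 * 4.36^3 = 2190413.2938
Denominator = 7.5 * 4.317153 * 1.619138 = 52.425495
W = 2190413.2938 / 52.425495
W = 41781.45 N

41781.45


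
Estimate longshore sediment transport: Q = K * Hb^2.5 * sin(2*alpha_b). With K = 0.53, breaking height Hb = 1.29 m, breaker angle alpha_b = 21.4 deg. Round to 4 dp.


Q = K * Hb^2.5 * sin(2 * alpha_b)
Hb^2.5 = 1.29^2.5 = 1.890054
sin(2 * 21.4) = sin(42.8) = 0.679441
Q = 0.53 * 1.890054 * 0.679441
Q = 0.6806 m^3/s

0.6806


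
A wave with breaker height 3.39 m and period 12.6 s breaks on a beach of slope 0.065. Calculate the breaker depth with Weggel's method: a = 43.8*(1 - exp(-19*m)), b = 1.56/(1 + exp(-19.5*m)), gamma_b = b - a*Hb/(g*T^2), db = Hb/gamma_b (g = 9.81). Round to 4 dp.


a = 43.8 * (1 - exp(-19 * m))
exp(-19 * 0.065) = exp(-1.2350) = 0.290835
a = 43.8 * (1 - 0.290835) = 31.061437
b = 1.56 / (1 + exp(-19.5 * m))
exp(-19.5 * 0.065) = exp(-1.2675) = 0.281535
b = 1.56 / (1 + 0.281535) = 1.217291
Hb / (g * T^2) = 3.39 / (9.81 * 12.6^2) = 3.39 / 1557.4356 = 0.00217666
gamma_b = b - a * Hb/(g*T^2) = 1.217291 - 31.061437 * 0.00217666 = 1.149681
db = Hb / gamma_b = 3.39 / 1.149681
db = 2.9486 m

2.9486


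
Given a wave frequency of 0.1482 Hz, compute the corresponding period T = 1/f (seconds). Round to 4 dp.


T = 1 / f
T = 1 / 0.1482
T = 6.7476 s

6.7476


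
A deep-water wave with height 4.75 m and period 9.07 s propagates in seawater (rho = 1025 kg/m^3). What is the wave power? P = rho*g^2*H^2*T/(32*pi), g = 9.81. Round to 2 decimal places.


P = rho * g^2 * H^2 * T / (32 * pi)
P = 1025 * 9.81^2 * 4.75^2 * 9.07 / (32 * pi)
P = 1025 * 96.2361 * 22.5625 * 9.07 / 100.53096
P = 200796.68 W/m

200796.68


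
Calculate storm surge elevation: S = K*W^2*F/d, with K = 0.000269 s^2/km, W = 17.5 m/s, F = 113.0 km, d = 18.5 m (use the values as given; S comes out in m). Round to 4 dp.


S = K * W^2 * F / d
W^2 = 17.5^2 = 306.25
S = 0.000269 * 306.25 * 113.0 / 18.5
Numerator = 0.000269 * 306.25 * 113.0 = 9.309081
S = 9.309081 / 18.5 = 0.5032 m

0.5032


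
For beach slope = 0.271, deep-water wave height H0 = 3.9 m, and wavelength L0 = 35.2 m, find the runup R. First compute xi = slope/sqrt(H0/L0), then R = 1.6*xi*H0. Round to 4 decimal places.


xi = slope / sqrt(H0/L0)
H0/L0 = 3.9/35.2 = 0.110795
sqrt(0.110795) = 0.332860
xi = 0.271 / 0.332860 = 0.814157
R = 1.6 * xi * H0 = 1.6 * 0.814157 * 3.9
R = 5.0803 m

5.0803


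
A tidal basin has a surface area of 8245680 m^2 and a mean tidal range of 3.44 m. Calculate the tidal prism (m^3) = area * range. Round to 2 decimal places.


Tidal prism = Area * Tidal range
P = 8245680 * 3.44
P = 28365139.20 m^3

28365139.20


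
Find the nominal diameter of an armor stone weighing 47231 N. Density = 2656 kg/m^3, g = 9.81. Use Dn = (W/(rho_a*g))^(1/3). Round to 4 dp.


V = W / (rho_a * g)
V = 47231 / (2656 * 9.81)
V = 47231 / 26055.36
V = 1.812717 m^3
Dn = V^(1/3) = 1.812717^(1/3)
Dn = 1.2193 m

1.2193


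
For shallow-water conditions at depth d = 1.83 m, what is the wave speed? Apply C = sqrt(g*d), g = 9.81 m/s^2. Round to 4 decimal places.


Using the shallow-water approximation:
C = sqrt(g * d) = sqrt(9.81 * 1.83)
C = sqrt(17.9523)
C = 4.2370 m/s

4.2370


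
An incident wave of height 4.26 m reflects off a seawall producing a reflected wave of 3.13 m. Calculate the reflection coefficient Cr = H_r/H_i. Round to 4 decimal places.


Cr = H_r / H_i
Cr = 3.13 / 4.26
Cr = 0.7347

0.7347


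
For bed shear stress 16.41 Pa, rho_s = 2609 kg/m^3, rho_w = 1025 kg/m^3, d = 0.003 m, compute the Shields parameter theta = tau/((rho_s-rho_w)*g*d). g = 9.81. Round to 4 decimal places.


theta = tau / ((rho_s - rho_w) * g * d)
rho_s - rho_w = 2609 - 1025 = 1584
Denominator = 1584 * 9.81 * 0.003 = 46.617120
theta = 16.41 / 46.617120
theta = 0.3520

0.3520


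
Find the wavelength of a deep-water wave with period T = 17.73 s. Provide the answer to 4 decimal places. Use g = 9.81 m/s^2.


L0 = g * T^2 / (2 * pi)
L0 = 9.81 * 17.73^2 / (2 * pi)
L0 = 9.81 * 314.3529 / 6.28319
L0 = 3083.8019 / 6.28319
L0 = 490.8023 m

490.8023


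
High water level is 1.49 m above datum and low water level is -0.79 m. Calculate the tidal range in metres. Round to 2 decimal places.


Tidal range = High water - Low water
Tidal range = 1.49 - (-0.79)
Tidal range = 2.28 m

2.28


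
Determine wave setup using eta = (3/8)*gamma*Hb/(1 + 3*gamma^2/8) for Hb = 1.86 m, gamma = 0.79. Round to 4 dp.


eta = (3/8) * gamma * Hb / (1 + 3*gamma^2/8)
Numerator = (3/8) * 0.79 * 1.86 = 0.551025
Denominator = 1 + 3*0.79^2/8 = 1 + 0.234038 = 1.234038
eta = 0.551025 / 1.234038
eta = 0.4465 m

0.4465


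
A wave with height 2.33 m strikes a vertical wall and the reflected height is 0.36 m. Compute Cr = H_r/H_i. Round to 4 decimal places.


Cr = H_r / H_i
Cr = 0.36 / 2.33
Cr = 0.1545

0.1545


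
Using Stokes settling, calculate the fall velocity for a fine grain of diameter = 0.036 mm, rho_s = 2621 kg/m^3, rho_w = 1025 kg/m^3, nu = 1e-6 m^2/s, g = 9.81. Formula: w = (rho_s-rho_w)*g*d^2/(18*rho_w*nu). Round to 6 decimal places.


w = (rho_s - rho_w) * g * d^2 / (18 * rho_w * nu)
d = 0.036 mm = 0.000036 m
rho_s - rho_w = 2621 - 1025 = 1596
Numerator = 1596 * 9.81 * (0.000036)^2 = 0.000020291161
Denominator = 18 * 1025 * 1e-6 = 0.018450
w = 0.001100 m/s

0.001100


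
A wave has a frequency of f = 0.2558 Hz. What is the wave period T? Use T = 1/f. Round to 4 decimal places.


T = 1 / f
T = 1 / 0.2558
T = 3.9093 s

3.9093


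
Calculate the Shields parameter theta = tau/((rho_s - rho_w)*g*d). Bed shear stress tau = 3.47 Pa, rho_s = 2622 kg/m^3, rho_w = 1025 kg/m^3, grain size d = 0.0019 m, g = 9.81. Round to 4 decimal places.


theta = tau / ((rho_s - rho_w) * g * d)
rho_s - rho_w = 2622 - 1025 = 1597
Denominator = 1597 * 9.81 * 0.0019 = 29.766483
theta = 3.47 / 29.766483
theta = 0.1166

0.1166


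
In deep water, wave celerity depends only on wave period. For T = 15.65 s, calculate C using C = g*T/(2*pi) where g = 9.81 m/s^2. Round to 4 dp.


We use the deep-water celerity formula:
C = g * T / (2 * pi)
C = 9.81 * 15.65 / (2 * 3.14159...)
C = 153.526500 / 6.283185
C = 24.4345 m/s

24.4345


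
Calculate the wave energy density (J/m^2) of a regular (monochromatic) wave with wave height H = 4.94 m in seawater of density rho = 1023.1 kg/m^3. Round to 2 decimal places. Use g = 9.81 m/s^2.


E = (1/8) * rho * g * H^2
E = (1/8) * 1023.1 * 9.81 * 4.94^2
E = 0.125 * 1023.1 * 9.81 * 24.4036
E = 30616.18 J/m^2

30616.18


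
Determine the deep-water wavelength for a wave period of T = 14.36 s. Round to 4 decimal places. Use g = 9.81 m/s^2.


L0 = g * T^2 / (2 * pi)
L0 = 9.81 * 14.36^2 / (2 * pi)
L0 = 9.81 * 206.2096 / 6.28319
L0 = 2022.9162 / 6.28319
L0 = 321.9571 m

321.9571


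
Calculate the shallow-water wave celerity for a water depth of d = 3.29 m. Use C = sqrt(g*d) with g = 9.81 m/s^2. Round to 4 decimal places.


Using the shallow-water approximation:
C = sqrt(g * d) = sqrt(9.81 * 3.29)
C = sqrt(32.2749)
C = 5.6811 m/s

5.6811


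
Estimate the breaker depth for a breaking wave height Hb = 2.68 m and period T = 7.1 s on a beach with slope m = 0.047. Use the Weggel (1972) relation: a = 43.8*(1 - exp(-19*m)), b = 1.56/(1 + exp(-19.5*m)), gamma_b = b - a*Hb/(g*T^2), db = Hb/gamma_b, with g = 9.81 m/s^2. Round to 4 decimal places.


a = 43.8 * (1 - exp(-19 * m))
exp(-19 * 0.047) = exp(-0.8930) = 0.409426
a = 43.8 * (1 - 0.409426) = 25.867157
b = 1.56 / (1 + exp(-19.5 * m))
exp(-19.5 * 0.047) = exp(-0.9165) = 0.399916
b = 1.56 / (1 + 0.399916) = 1.114352
Hb / (g * T^2) = 2.68 / (9.81 * 7.1^2) = 2.68 / 494.5221 = 0.00541937
gamma_b = b - a * Hb/(g*T^2) = 1.114352 - 25.867157 * 0.00541937 = 0.974169
db = Hb / gamma_b = 2.68 / 0.974169
db = 2.7511 m

2.7511


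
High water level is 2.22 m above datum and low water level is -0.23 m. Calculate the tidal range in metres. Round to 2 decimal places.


Tidal range = High water - Low water
Tidal range = 2.22 - (-0.23)
Tidal range = 2.45 m

2.45


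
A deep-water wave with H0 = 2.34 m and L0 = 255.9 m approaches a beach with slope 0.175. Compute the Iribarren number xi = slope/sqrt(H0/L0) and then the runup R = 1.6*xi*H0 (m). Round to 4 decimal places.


xi = slope / sqrt(H0/L0)
H0/L0 = 2.34/255.9 = 0.009144
sqrt(0.009144) = 0.095625
xi = 0.175 / 0.095625 = 1.830060
R = 1.6 * xi * H0 = 1.6 * 1.830060 * 2.34
R = 6.8517 m

6.8517


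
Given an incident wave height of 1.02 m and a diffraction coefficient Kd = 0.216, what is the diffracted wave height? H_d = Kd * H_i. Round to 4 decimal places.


H_d = Kd * H_i
H_d = 0.216 * 1.02
H_d = 0.2203 m

0.2203


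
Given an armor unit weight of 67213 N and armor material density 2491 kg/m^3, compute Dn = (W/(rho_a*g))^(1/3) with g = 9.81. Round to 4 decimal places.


V = W / (rho_a * g)
V = 67213 / (2491 * 9.81)
V = 67213 / 24436.71
V = 2.750493 m^3
Dn = V^(1/3) = 2.750493^(1/3)
Dn = 1.4011 m

1.4011


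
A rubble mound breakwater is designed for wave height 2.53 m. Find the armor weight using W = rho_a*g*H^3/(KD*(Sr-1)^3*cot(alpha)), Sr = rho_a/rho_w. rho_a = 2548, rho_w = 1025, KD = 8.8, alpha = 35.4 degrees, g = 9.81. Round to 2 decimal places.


Sr = rho_a / rho_w = 2548 / 1025 = 2.485854
(Sr - 1) = 1.485854
(Sr - 1)^3 = 3.280410
cot(35.4) = 1 / tan(35.4) = 1 / 0.710663 = 1.407137
Numerator = 2548 * 9.81 * 2.53^3 = 404790.2046
Denominator = 8.8 * 3.280410 * 1.407137 = 40.620669
W = 404790.2046 / 40.620669
W = 9965.13 N

9965.13


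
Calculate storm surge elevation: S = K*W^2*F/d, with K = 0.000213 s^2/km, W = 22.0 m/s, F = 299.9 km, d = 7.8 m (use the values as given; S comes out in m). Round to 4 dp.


S = K * W^2 * F / d
W^2 = 22.0^2 = 484.00
S = 0.000213 * 484.00 * 299.9 / 7.8
Numerator = 0.000213 * 484.00 * 299.9 = 30.917291
S = 30.917291 / 7.8 = 3.9638 m

3.9638


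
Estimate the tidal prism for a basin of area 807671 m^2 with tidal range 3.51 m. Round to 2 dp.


Tidal prism = Area * Tidal range
P = 807671 * 3.51
P = 2834925.21 m^3

2834925.21


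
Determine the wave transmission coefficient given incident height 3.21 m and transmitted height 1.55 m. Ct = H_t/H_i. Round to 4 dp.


Ct = H_t / H_i
Ct = 1.55 / 3.21
Ct = 0.4829

0.4829


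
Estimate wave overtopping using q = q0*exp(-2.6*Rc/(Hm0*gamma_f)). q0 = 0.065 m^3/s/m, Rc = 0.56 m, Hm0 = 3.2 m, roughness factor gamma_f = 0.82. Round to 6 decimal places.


q = q0 * exp(-2.6 * Rc / (Hm0 * gamma_f))
Exponent = -2.6 * 0.56 / (3.2 * 0.82)
= -2.6 * 0.56 / 2.6240
= -0.554878
exp(-0.554878) = 0.574142
q = 0.065 * 0.574142
q = 0.037319 m^3/s/m

0.037319


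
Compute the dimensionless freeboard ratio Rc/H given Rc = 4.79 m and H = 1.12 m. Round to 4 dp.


Relative freeboard = Rc / H
= 4.79 / 1.12
= 4.2768

4.2768


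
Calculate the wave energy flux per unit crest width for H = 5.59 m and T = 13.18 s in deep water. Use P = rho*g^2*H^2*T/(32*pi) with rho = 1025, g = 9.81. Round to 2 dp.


P = rho * g^2 * H^2 * T / (32 * pi)
P = 1025 * 9.81^2 * 5.59^2 * 13.18 / (32 * pi)
P = 1025 * 96.2361 * 31.2481 * 13.18 / 100.53096
P = 404111.36 W/m

404111.36


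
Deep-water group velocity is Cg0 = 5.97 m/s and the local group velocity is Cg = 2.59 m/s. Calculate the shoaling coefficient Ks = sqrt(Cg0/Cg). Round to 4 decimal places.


Ks = sqrt(Cg0 / Cg)
Ks = sqrt(5.97 / 2.59)
Ks = sqrt(2.3050)
Ks = 1.5182

1.5182


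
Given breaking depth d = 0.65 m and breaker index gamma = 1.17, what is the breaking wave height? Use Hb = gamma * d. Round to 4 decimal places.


Hb = gamma * d
Hb = 1.17 * 0.65
Hb = 0.7605 m

0.7605


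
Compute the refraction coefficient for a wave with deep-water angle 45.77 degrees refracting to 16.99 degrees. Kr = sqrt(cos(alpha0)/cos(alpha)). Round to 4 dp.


Kr = sqrt(cos(alpha0) / cos(alpha))
cos(45.77) = 0.697540
cos(16.99) = 0.956356
Kr = sqrt(0.697540 / 0.956356)
Kr = sqrt(0.729373)
Kr = 0.8540

0.8540
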